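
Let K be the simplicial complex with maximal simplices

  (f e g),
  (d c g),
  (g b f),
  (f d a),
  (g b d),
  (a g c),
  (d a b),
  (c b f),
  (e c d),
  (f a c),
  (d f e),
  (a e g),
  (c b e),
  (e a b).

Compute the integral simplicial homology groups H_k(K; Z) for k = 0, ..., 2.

K has 7 vertices, 21 edges, 14 triangles.
rank ∂_0 = 0, rank ∂_1 = 6 ⇒ b_0 = 7 − 0 − 6 = 1; all invariant factors of ∂_1 are 1 so no torsion. So H_0 = Z.
rank ∂_1 = 6, rank ∂_2 = 13 ⇒ b_1 = 21 − 6 − 13 = 2; all invariant factors of ∂_2 are 1 so no torsion. So H_1 = Z^2.
rank ∂_2 = 13, rank ∂_3 = 0 ⇒ b_2 = 14 − 13 − 0 = 1. So H_2 = Z.

H_0 = Z,  H_1 = Z^2,  H_2 = Z.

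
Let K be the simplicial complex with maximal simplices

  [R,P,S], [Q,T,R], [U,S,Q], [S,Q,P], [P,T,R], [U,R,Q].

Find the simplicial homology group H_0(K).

H_0 ≅ Z.

Fix the vertex order P < Q < R < S < T < U and write every simplex with vertices in increasing order. Then dim K = 2 and the simplices of K are:

  0-simplices (6): P, Q, R, S, T, U
  1-simplices (12): PQ, PR, PS, PT, QR, QS, QT, QU, RS, RT, RU, SU
  2-simplices (6): PQS, PRS, PRT, QRT, QRU, QSU

Hence C_0 ≅ Z^6, C_1 ≅ Z^12, C_2 ≅ Z^6.

∂_1: C_1 → C_0 is given by ∂[p,q] = [q] − [p]. For instance
  ∂RT = T − R.
As a 6×12 matrix over Z this has rank 5, with invariant factors (1,1,1,1,1).

Boundary ∂_2: C_2 → C_1 sends each 2-simplex [p,q,r] to [q,r] − [p,r] + [p,q]. For instance
  ∂QSU = SU − QU + QS,
  ∂PQS = QS − PS + PQ.
The resulting 12×6 matrix has rank 6, and its Smith normal form has invariant factors (1,1,1,1,1,1).

Reading off H_k = ker ∂_k / im ∂_{k+1}:

  H_0: rank C_0 − rank ∂_1 = 6 − 5 = 1, and the invariant factors of ∂_1 are all 1, so H_0 = Z.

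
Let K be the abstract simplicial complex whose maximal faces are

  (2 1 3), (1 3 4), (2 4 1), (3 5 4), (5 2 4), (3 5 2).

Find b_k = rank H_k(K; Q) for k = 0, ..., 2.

b_0 = 1, b_1 = 0, b_2 = 1.

Fix the vertex order 1 < 2 < 3 < 4 < 5 and write every simplex with vertices in increasing order. Then dim K = 2 and the simplices of K are:

  0-simplices (5): [1], [2], [3], [4], [5]
  1-simplices (9): [1,2], [1,3], [1,4], [2,3], [2,4], [2,5], [3,4], [3,5], [4,5]
  2-simplices (6): [1,2,3], [1,2,4], [1,3,4], [2,3,5], [2,4,5], [3,4,5]

so the chain groups are C_0 ≅ Z^5, C_1 ≅ Z^9, C_2 ≅ Z^6.

∂_1: C_1 → C_0 maps an edge to its endpoints' difference, ∂[p,q] = q − p. For instance
  ∂[4,5] = [5] − [4].
The 5×9 boundary matrix has rank 4 and Smith normal form diag(1,1,1,1).

The boundary map ∂_2: C_2 → C_1 acts by ∂[p,q,r] = [q,r] − [p,r] + [p,q]. For instance
  ∂[2,4,5] = [4,5] − [2,5] + [2,4],
  ∂[1,3,4] = [3,4] − [1,4] + [1,3].
This gives a 9×6 integer matrix of rank 5; reducing to Smith normal form yields diagonal entries (1,1,1,1,1).

Reading off H_k = ker ∂_k / im ∂_{k+1}:

  H_0: rank C_0 − rank ∂_1 = 5 − 4 = 1, and the invariant factors of ∂_1 are all 1, so H_0 = Z.
  H_1: rank ker ∂_1 − rank ∂_2 = (9 − 4) − 5 = 0, and the invariant factors of ∂_2 are all 1, so H_1 = 0.
  H_2: rank ker ∂_2 − rank ∂_3 = (6 − 5) − 0 = 1, and there is no ∂_3, so H_2 = Z.

As a check, the Euler characteristic is 5 − 9 + 6 = 2, which agrees with 1 − 0 + 1 = 2.

Hence the Betti numbers are b_0 = 1, b_1 = 0, b_2 = 1.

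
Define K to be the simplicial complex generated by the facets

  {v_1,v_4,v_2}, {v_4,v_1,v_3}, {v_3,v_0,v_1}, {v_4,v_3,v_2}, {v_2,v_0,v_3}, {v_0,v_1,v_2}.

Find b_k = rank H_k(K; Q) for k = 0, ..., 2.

Order the vertices as v_0 < v_1 < v_2 < v_3 < v_4. Listing each simplex with vertices in this order, K has dimension 2 with simplices:

  0-simplices (5): [v_0], [v_1], [v_2], [v_3], [v_4]
  1-simplices (9): [v_0,v_1], [v_0,v_2], [v_0,v_3], [v_1,v_2], [v_1,v_3], [v_1,v_4], [v_2,v_3], [v_2,v_4], [v_3,v_4]
  2-simplices (6): [v_0,v_1,v_2], [v_0,v_1,v_3], [v_0,v_2,v_3], [v_1,v_2,v_4], [v_1,v_3,v_4], [v_2,v_3,v_4]

Hence C_0 ≅ Z^5, C_1 ≅ Z^9, C_2 ≅ Z^6.

∂_1: C_1 → C_0 is given by ∂[p,q] = [q] − [p].
The 5×9 boundary matrix has rank 4 and Smith normal form diag(1,1,1,1).

∂_2: C_2 → C_1 acts by ∂[p,q,r] = [q,r] − [p,r] + [p,q]. For instance
  ∂[v_2,v_3,v_4] = [v_3,v_4] − [v_2,v_4] + [v_2,v_3],
  ∂[v_0,v_2,v_3] = [v_2,v_3] − [v_0,v_3] + [v_0,v_2].
The resulting 9×6 matrix has rank 5, and its Smith normal form has invariant factors (1,1,1,1,1).

Now H_k = ker ∂_k / im ∂_{k+1}, so:

  H_0: rank C_0 − rank ∂_1 = 5 − 4 = 1, and the invariant factors of ∂_1 are all 1, so H_0 = Z.
  H_1: rank ker ∂_1 − rank ∂_2 = (9 − 4) − 5 = 0, and the invariant factors of ∂_2 are all 1, so H_1 = 0.
  H_2: rank ker ∂_2 − rank ∂_3 = (6 − 5) − 0 = 1, and there is no ∂_3, so H_2 = Z.

As a check, the Euler characteristic is 5 − 9 + 6 = 2, which agrees with 1 − 0 + 1 = 2.

Hence the Betti numbers are b_0 = 1, b_1 = 0, b_2 = 1.

b_0 = 1, b_1 = 0, b_2 = 1.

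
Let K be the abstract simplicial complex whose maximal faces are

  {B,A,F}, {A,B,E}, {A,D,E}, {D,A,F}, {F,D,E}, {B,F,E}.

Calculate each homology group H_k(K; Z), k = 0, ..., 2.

H_0 ≅ Z,  H_1 = 0,  H_2 ≅ Z.

Fix the vertex order A < B < D < E < F and write every simplex with vertices in increasing order. Then dim K = 2 and the simplices of K are:

  0-simplices (5): A, B, D, E, F
  1-simplices (9): AB, AD, AE, AF, BE, BF, DE, DF, EF
  2-simplices (6): ABE, ABF, ADE, ADF, BEF, DEF

Hence C_0 ≅ Z^5, C_1 ≅ Z^9, C_2 ≅ Z^6.

∂_1: C_1 → C_0 is given by ∂[p,q] = [q] − [p]. For instance
  ∂BE = E − B.
This gives a 5×9 integer matrix of rank 4; reducing to Smith normal form yields diagonal entries (1,1,1,1).

The boundary map ∂_2: C_2 → C_1 maps a triangle to the signed sum of its edges. For instance
  ∂BEF = EF − BF + BE,
  ∂DEF = EF − DF + DE.
The resulting 9×6 matrix has rank 5, and its Smith normal form has invariant factors (1,1,1,1,1).

Now H_k = ker ∂_k / im ∂_{k+1}, so:

  H_0: rank C_0 − rank ∂_1 = 5 − 4 = 1, and the invariant factors of ∂_1 are all 1, so H_0 = Z.
  H_1: rank ker ∂_1 − rank ∂_2 = (9 − 4) − 5 = 0, and the invariant factors of ∂_2 are all 1, so H_1 = 0.
  H_2: rank ker ∂_2 − rank ∂_3 = (6 − 5) − 0 = 1, and there is no ∂_3, so H_2 = Z.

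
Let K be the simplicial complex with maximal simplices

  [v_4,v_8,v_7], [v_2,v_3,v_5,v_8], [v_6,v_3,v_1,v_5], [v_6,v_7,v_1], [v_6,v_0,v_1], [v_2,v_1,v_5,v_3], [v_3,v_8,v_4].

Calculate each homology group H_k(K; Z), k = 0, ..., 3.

H_0 ≅ Z,  H_1 ≅ Z,  H_2 = 0,  H_3 = 0.

Fix the vertex order v_0 < v_1 < v_2 < v_3 < v_4 < v_5 < v_6 < v_7 < v_8 and write every simplex with vertices in increasing order. Then dim K = 3 and the simplices of K are:

  0-simplices (9): [v_0], [v_1], [v_2], [v_3], [v_4], [v_5], [v_6], [v_7], [v_8]
  1-simplices (20): (20 of them)
  2-simplices (14): (14 of them)
  3-simplices (3): [v_1,v_2,v_3,v_5], [v_1,v_3,v_5,v_6], [v_2,v_3,v_5,v_8]

giving chain groups C_0 ≅ Z^9, C_1 ≅ Z^20, C_2 ≅ Z^14, C_3 ≅ Z^3.

∂_1: C_1 → C_0 is given by ∂[p,q] = [q] − [p]. For instance
  ∂[v_2,v_8] = [v_8] − [v_2].
This gives a 9×20 integer matrix of rank 8; reducing to Smith normal form yields diagonal entries (1,1,1,1,1,1,1,1).

∂_2: C_2 → C_1 acts by ∂[p,q,r] = [q,r] − [p,r] + [p,q]. For instance
  ∂[v_3,v_4,v_8] = [v_4,v_8] − [v_3,v_8] + [v_3,v_4],
  ∂[v_1,v_3,v_6] = [v_3,v_6] − [v_1,v_6] + [v_1,v_3].
The 20×14 boundary matrix has rank 11 and Smith normal form diag(1,1,1,1,1,1,1,1,1,1,1).

The boundary map ∂_3: C_3 → C_2 sends each 3-simplex σ to the alternating sum Σ_i (−1)^i (σ with its i-th vertex removed). For instance
  ∂[v_2,v_3,v_5,v_8] = [v_3,v_5,v_8] − [v_2,v_5,v_8] + [v_2,v_3,v_8] − [v_2,v_3,v_5],
  ∂[v_1,v_2,v_3,v_5] = [v_2,v_3,v_5] − [v_1,v_3,v_5] + [v_1,v_2,v_5] − [v_1,v_2,v_3].
This gives a 14×3 integer matrix of rank 3; reducing to Smith normal form yields diagonal entries (1,1,1).

Computing H_k = (kernel of ∂_k) / (image of ∂_{k+1}):

  H_0: rank C_0 − rank ∂_1 = 9 − 8 = 1, and the invariant factors of ∂_1 are all 1, so H_0 ≅ Z.
  H_1: rank ker ∂_1 − rank ∂_2 = (20 − 8) − 11 = 1, and the invariant factors of ∂_2 are all 1, so H_1 ≅ Z.
  H_2: rank ker ∂_2 − rank ∂_3 = (14 − 11) − 3 = 0, and the invariant factors of ∂_3 are all 1, so H_2 ≅ 0.
  H_3: rank ker ∂_3 − rank ∂_4 = (3 − 3) − 0 = 0, and there is no ∂_4, so H_3 ≅ 0.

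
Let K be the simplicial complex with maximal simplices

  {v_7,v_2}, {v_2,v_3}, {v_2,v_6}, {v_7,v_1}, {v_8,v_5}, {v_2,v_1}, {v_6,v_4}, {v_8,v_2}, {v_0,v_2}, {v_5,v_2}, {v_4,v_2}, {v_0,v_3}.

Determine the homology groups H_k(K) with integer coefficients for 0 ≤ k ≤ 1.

Fix the vertex order v_0 < v_1 < v_2 < v_3 < v_4 < v_5 < v_6 < v_7 < v_8 and write every simplex with vertices in increasing order. Then dim K = 1 and the simplices of K are:

  0-simplices (9): [v_0], [v_1], [v_2], [v_3], [v_4], [v_5], [v_6], [v_7], [v_8]
  1-simplices (12): [v_0,v_2], [v_0,v_3], [v_1,v_2], [v_1,v_7], [v_2,v_3], [v_2,v_4], [v_2,v_5], [v_2,v_6], [v_2,v_7], [v_2,v_8], [v_4,v_6], [v_5,v_8]

Hence C_0 ≅ Z^9, C_1 ≅ Z^12.

∂_1: C_1 → C_0 sends each edge [p,q] (with p < q) to q − p. For instance
  ∂[v_2,v_4] = [v_4] − [v_2].
The 9×12 boundary matrix has rank 8 and Smith normal form diag(1,1,1,1,1,1,1,1).

Computing H_k = (kernel of ∂_k) / (image of ∂_{k+1}):

  H_0: rank C_0 − rank ∂_1 = 9 − 8 = 1, and the invariant factors of ∂_1 are all 1, so H_0 = Z.
  H_1: rank ker ∂_1 − rank ∂_2 = (12 − 8) − 0 = 4, and there is no ∂_2, so H_1 = Z^4.

As a check, the Euler characteristic is 9 − 12 = -3, which agrees with 1 − 4 = -3.

H_0 = Z,  H_1 = Z^4.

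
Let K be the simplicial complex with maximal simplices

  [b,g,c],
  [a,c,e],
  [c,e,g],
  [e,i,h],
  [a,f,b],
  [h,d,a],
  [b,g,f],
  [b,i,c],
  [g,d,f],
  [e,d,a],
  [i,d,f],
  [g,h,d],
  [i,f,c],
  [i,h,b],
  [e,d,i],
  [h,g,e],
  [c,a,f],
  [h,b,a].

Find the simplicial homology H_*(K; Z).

K has 9 vertices, 27 edges, 18 triangles.
rank ∂_0 = 0, rank ∂_1 = 8 ⇒ b_0 = 9 − 0 − 8 = 1; all invariant factors of ∂_1 are 1 so no torsion. So H_0 ≅ Z.
rank ∂_1 = 8, rank ∂_2 = 18 ⇒ b_1 = 27 − 8 − 18 = 1; ∂_2 has invariant factor(s) [2] giving torsion. So H_1 ≅ Z ⊕ Z/2.
rank ∂_2 = 18, rank ∂_3 = 0 ⇒ b_2 = 18 − 18 − 0 = 0. So H_2 ≅ 0.

H_0 = Z,  H_1 = Z ⊕ Z/2,  H_2 = 0.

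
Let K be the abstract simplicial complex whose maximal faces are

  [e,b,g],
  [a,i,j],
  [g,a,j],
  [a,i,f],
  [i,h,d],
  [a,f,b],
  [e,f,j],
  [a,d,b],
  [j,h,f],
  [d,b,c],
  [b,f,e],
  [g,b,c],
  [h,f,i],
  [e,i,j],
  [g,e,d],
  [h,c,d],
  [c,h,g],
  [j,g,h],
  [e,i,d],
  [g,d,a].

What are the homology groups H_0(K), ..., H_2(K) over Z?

H_0 = Z,  H_1 = Z ⊕ Z/2Z,  H_2 = 0.

Order the vertices as a < b < c < d < e < f < g < h < i < j. Listing each simplex with vertices in this order, K has dimension 2 with simplices:

  0-simplices (10): a, b, c, d, e, f, g, h, i, j
  1-simplices (30): ab, ad, af, ag, ai, aj, bc, bd, be, bf, bg, cd, cg, ch, de, dg, dh, di, ef, eg, ei, ej, fh, fi, fj, gh, gj, hi, hj, ij
  2-simplices (20): abd, abf, adg, afi, agj, aij, bcd, bcg, bef, beg, cdh, cgh, deg, dei, dhi, efj, eij, fhi, fhj, ghj

Hence C_0 ≅ Z^10, C_1 ≅ Z^30, C_2 ≅ Z^20.

The boundary map ∂_1: C_1 → C_0 sends each edge [p,q] (with p < q) to q − p.
As a 10×30 matrix over Z this has rank 9, with invariant factors (1,1,1,1,1,1,1,1,1).

The boundary map ∂_2: C_2 → C_1 maps a triangle to the signed sum of its edges. For instance
  ∂beg = eg − bg + be,
  ∂agj = gj − aj + ag.
The 30×20 boundary matrix has rank 20 and Smith normal form diag(1,1,1,1,1,1,1,1,1,1,1,1,1,1,1,1,1,1,1,2).

Now H_k = ker ∂_k / im ∂_{k+1}, so:

  H_0: rank C_0 − rank ∂_1 = 10 − 9 = 1, and the invariant factors of ∂_1 are all 1, so H_0 ≅ Z.
  H_1: rank ker ∂_1 − rank ∂_2 = (30 − 9) − 20 = 1, and ∂_2 has invariant factor 2 > 1, so H_1 ≅ Z ⊕ Z/2Z.
  H_2: rank ker ∂_2 − rank ∂_3 = (20 − 20) − 0 = 0, and there is no ∂_3, so H_2 ≅ 0.

(K is a triangulation of the Klein bottle.)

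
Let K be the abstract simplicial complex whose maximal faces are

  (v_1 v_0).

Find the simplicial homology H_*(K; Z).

Order the vertices as v_0 < v_1. Listing each simplex with vertices in this order, K has dimension 1 with simplices:

  0-simplices (2): [v_0], [v_1]
  1-simplices (1): [v_0,v_1]

so the chain groups are C_0 ≅ Z^2, C_1 ≅ Z^1.

The boundary map ∂_1: C_1 → C_0 is given by ∂[p,q] = [q] − [p].
As a 2×1 matrix over Z this has rank 1, with invariant factors (1).

Reading off H_k = ker ∂_k / im ∂_{k+1}:

  H_0: rank C_0 − rank ∂_1 = 2 − 1 = 1, and the invariant factors of ∂_1 are all 1, so H_0 ≅ Z.
  H_1: rank ker ∂_1 − rank ∂_2 = (1 − 1) − 0 = 0, and there is no ∂_2, so H_1 ≅ 0.

H_0 = Z,  H_1 = 0.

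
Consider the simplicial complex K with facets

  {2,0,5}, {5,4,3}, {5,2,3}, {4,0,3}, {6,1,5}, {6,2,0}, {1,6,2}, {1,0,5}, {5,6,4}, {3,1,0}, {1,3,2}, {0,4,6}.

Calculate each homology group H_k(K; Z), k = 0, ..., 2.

Order the vertices as 0 < 1 < 2 < 3 < 4 < 5 < 6. Listing each simplex with vertices in this order, K has dimension 2 with simplices:

  0-simplices (7): [0], [1], [2], [3], [4], [5], [6]
  1-simplices (18): [0,1], [0,2], [0,3], [0,4], [0,5], [0,6], [1,2], [1,3], [1,5], [1,6], [2,3], [2,5], [2,6], [3,4], [3,5], [4,5], [4,6], [5,6]
  2-simplices (12): [0,1,3], [0,1,5], [0,2,5], [0,2,6], [0,3,4], [0,4,6], [1,2,3], [1,2,6], [1,5,6], [2,3,5], [3,4,5], [4,5,6]

so the chain groups are C_0 ≅ Z^7, C_1 ≅ Z^18, C_2 ≅ Z^12.

∂_1: C_1 → C_0 maps an edge to its endpoints' difference, ∂[p,q] = q − p.
The resulting 7×18 matrix has rank 6, and its Smith normal form has invariant factors (1,1,1,1,1,1).

The boundary map ∂_2: C_2 → C_1 sends each 2-simplex [p,q,r] to [q,r] − [p,r] + [p,q]. For instance
  ∂[0,2,5] = [2,5] − [0,5] + [0,2],
  ∂[3,4,5] = [4,5] − [3,5] + [3,4].
As a 18×12 matrix over Z this has rank 12, with invariant factors (1,1,1,1,1,1,1,1,1,1,1,2).

Now H_k = ker ∂_k / im ∂_{k+1}, so:

  H_0: rank C_0 − rank ∂_1 = 7 − 6 = 1, and the invariant factors of ∂_1 are all 1, so H_0 ≅ Z.
  H_1: rank ker ∂_1 − rank ∂_2 = (18 − 6) − 12 = 0, and ∂_2 has invariant factor 2 > 1, so H_1 ≅ Z/2.
  H_2: rank ker ∂_2 − rank ∂_3 = (12 − 12) − 0 = 0, and there is no ∂_3, so H_2 ≅ 0.

H_0 ≅ Z,  H_1 ≅ Z/2,  H_2 = 0.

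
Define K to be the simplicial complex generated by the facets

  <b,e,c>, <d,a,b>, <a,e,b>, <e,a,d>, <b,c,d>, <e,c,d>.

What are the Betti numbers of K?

We work with the vertex ordering a < b < c < d < e. The simplices of K, each written with vertices in increasing order, are:

  0-simplices (5): a, b, c, d, e
  1-simplices (9): ab, ad, ae, bc, bd, be, cd, ce, de
  2-simplices (6): abd, abe, ade, bcd, bce, cde

so the chain groups are C_0 ≅ Z^5, C_1 ≅ Z^9, C_2 ≅ Z^6.

∂_1: C_1 → C_0 sends each edge [p,q] (with p < q) to q − p. For instance
  ∂ae = e − a.
As a 5×9 matrix over Z this has rank 4, with invariant factors (1,1,1,1).

The boundary map ∂_2: C_2 → C_1 sends each 2-simplex [p,q,r] to [q,r] − [p,r] + [p,q]. For instance
  ∂ade = de − ae + ad,
  ∂abd = bd − ad + ab.
This gives a 9×6 integer matrix of rank 5; reducing to Smith normal form yields diagonal entries (1,1,1,1,1).

Reading off H_k = ker ∂_k / im ∂_{k+1}:

  H_0: rank C_0 − rank ∂_1 = 5 − 4 = 1, and the invariant factors of ∂_1 are all 1, so H_0 ≅ Z.
  H_1: rank ker ∂_1 − rank ∂_2 = (9 − 4) − 5 = 0, and the invariant factors of ∂_2 are all 1, so H_1 ≅ 0.
  H_2: rank ker ∂_2 − rank ∂_3 = (6 − 5) − 0 = 1, and there is no ∂_3, so H_2 ≅ Z.

As a check, the Euler characteristic is 5 − 9 + 6 = 2, which agrees with 1 − 0 + 1 = 2.

Hence the Betti numbers are b_0 = 1, b_1 = 0, b_2 = 1.

b_0 = 1, b_1 = 0, b_2 = 1.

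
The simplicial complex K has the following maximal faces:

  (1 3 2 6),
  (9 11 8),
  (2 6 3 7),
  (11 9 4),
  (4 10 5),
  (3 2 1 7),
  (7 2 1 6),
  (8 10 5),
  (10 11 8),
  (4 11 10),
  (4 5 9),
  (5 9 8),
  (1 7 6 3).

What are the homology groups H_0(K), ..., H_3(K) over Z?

K has 11 vertices, 22 edges, 18 triangles, 5 3-simplices.
rank ∂_0 = 0, rank ∂_1 = 9 ⇒ b_0 = 11 − 0 − 9 = 2; all invariant factors of ∂_1 are 1 so no torsion. So H_0 ≅ Z^2.
rank ∂_1 = 9, rank ∂_2 = 13 ⇒ b_1 = 22 − 9 − 13 = 0; all invariant factors of ∂_2 are 1 so no torsion. So H_1 ≅ 0.
rank ∂_2 = 13, rank ∂_3 = 4 ⇒ b_2 = 18 − 13 − 4 = 1; all invariant factors of ∂_3 are 1 so no torsion. So H_2 ≅ Z.
rank ∂_3 = 4, rank ∂_4 = 0 ⇒ b_3 = 5 − 4 − 0 = 1. So H_3 ≅ Z.

H_0 = Z^2,  H_1 = 0,  H_2 = Z,  H_3 = Z.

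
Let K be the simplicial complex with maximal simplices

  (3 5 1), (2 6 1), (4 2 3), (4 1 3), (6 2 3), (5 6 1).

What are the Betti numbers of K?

b_0 = 1, b_1 = 1, b_2 = 0.

We work with the vertex ordering 1 < 2 < 3 < 4 < 5 < 6. The simplices of K, each written with vertices in increasing order, are:

  0-simplices (6): [1], [2], [3], [4], [5], [6]
  1-simplices (12): [1,2], [1,3], [1,4], [1,5], [1,6], [2,3], [2,4], [2,6], [3,4], [3,5], [3,6], [5,6]
  2-simplices (6): [1,2,6], [1,3,4], [1,3,5], [1,5,6], [2,3,4], [2,3,6]

so the chain groups are C_0 ≅ Z^6, C_1 ≅ Z^12, C_2 ≅ Z^6.

Boundary ∂_1: C_1 → C_0 is given by ∂[p,q] = [q] − [p]. For instance
  ∂[2,3] = [3] − [2].
As a 6×12 matrix over Z this has rank 5, with invariant factors (1,1,1,1,1).

Boundary ∂_2: C_2 → C_1 sends each 2-simplex [p,q,r] to [q,r] − [p,r] + [p,q]. For instance
  ∂[2,3,4] = [3,4] − [2,4] + [2,3],
  ∂[1,3,4] = [3,4] − [1,4] + [1,3].
The resulting 12×6 matrix has rank 6, and its Smith normal form has invariant factors (1,1,1,1,1,1).

Computing H_k = (kernel of ∂_k) / (image of ∂_{k+1}):

  H_0: rank C_0 − rank ∂_1 = 6 − 5 = 1, and the invariant factors of ∂_1 are all 1, so H_0 ≅ Z.
  H_1: rank ker ∂_1 − rank ∂_2 = (12 − 5) − 6 = 1, and the invariant factors of ∂_2 are all 1, so H_1 ≅ Z.
  H_2: rank ker ∂_2 − rank ∂_3 = (6 − 6) − 0 = 0, and there is no ∂_3, so H_2 ≅ 0.

Hence the Betti numbers are b_0 = 1, b_1 = 1, b_2 = 0.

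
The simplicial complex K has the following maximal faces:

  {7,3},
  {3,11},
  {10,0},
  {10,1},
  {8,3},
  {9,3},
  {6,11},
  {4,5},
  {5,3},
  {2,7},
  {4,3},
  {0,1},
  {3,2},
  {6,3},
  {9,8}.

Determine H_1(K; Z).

We work with the vertex ordering 0 < 1 < 2 < 3 < 4 < 5 < 6 < 7 < 8 < 9 < 10 < 11. The simplices of K, each written with vertices in increasing order, are:

  0-simplices (12): [0], [1], [2], [3], [4], [5], [6], [7], [8], [9], [10], [11]
  1-simplices (15): [0,1], [0,10], [1,10], [2,3], [2,7], [3,4], [3,5], [3,6], [3,7], [3,8], [3,9], [3,11], [4,5], [6,11], [8,9]

giving chain groups C_0 ≅ Z^12, C_1 ≅ Z^15.

Boundary ∂_1: C_1 → C_0 maps an edge to its endpoints' difference, ∂[p,q] = q − p.
The resulting 12×15 matrix has rank 10, and its Smith normal form has invariant factors (1,1,1,1,1,1,1,1,1,1).

Computing H_k = (kernel of ∂_k) / (image of ∂_{k+1}):

  H_1: rank ker ∂_1 − rank ∂_2 = (15 − 10) − 0 = 5, and there is no ∂_2, so H_1 = Z^5.

H_1 ≅ Z^5.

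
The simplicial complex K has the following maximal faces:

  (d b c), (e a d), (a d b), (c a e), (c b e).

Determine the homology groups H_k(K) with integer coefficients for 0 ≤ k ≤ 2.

H_0 ≅ Z,  H_1 ≅ Z,  H_2 = 0.

Fix the vertex order a < b < c < d < e and write every simplex with vertices in increasing order. Then dim K = 2 and the simplices of K are:

  0-simplices (5): a, b, c, d, e
  1-simplices (10): ab, ac, ad, ae, bc, bd, be, cd, ce, de
  2-simplices (5): abd, ace, ade, bcd, bce

so the chain groups are C_0 ≅ Z^5, C_1 ≅ Z^10, C_2 ≅ Z^5.

∂_1: C_1 → C_0 maps an edge to its endpoints' difference, ∂[p,q] = q − p.
As a 5×10 matrix over Z this has rank 4, with invariant factors (1,1,1,1).

∂_2: C_2 → C_1 acts by ∂[p,q,r] = [q,r] − [p,r] + [p,q]. For instance
  ∂ade = de − ae + ad,
  ∂bcd = cd − bd + bc.
The resulting 10×5 matrix has rank 5, and its Smith normal form has invariant factors (1,1,1,1,1).

Computing H_k = (kernel of ∂_k) / (image of ∂_{k+1}):

  H_0: rank C_0 − rank ∂_1 = 5 − 4 = 1, and the invariant factors of ∂_1 are all 1, so H_0 ≅ Z.
  H_1: rank ker ∂_1 − rank ∂_2 = (10 − 4) − 5 = 1, and the invariant factors of ∂_2 are all 1, so H_1 ≅ Z.
  H_2: rank ker ∂_2 − rank ∂_3 = (5 − 5) − 0 = 0, and there is no ∂_3, so H_2 ≅ 0.

As a check, the Euler characteristic is 5 − 10 + 5 = 0, which agrees with 1 − 1 + 0 = 0.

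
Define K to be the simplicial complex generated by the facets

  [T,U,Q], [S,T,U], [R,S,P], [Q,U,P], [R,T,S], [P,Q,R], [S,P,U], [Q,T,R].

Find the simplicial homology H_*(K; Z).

H_0 = Z,  H_1 = 0,  H_2 = Z.

K has 6 vertices, 12 edges, 8 triangles.
rank ∂_0 = 0, rank ∂_1 = 5 ⇒ b_0 = 6 − 0 − 5 = 1; all invariant factors of ∂_1 are 1 so no torsion. So H_0 ≅ Z.
rank ∂_1 = 5, rank ∂_2 = 7 ⇒ b_1 = 12 − 5 − 7 = 0; all invariant factors of ∂_2 are 1 so no torsion. So H_1 ≅ 0.
rank ∂_2 = 7, rank ∂_3 = 0 ⇒ b_2 = 8 − 7 − 0 = 1. So H_2 ≅ Z.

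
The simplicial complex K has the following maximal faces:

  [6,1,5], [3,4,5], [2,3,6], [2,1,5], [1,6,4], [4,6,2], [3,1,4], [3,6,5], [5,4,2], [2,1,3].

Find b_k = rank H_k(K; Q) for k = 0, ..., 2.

K has 6 vertices, 15 edges, 10 triangles.
rank ∂_0 = 0, rank ∂_1 = 5 ⇒ b_0 = 6 − 0 − 5 = 1; all invariant factors of ∂_1 are 1 so no torsion. So H_0 ≅ Z.
rank ∂_1 = 5, rank ∂_2 = 10 ⇒ b_1 = 15 − 5 − 10 = 0; ∂_2 has invariant factor(s) [2] giving torsion. So H_1 ≅ Z/2.
rank ∂_2 = 10, rank ∂_3 = 0 ⇒ b_2 = 10 − 10 − 0 = 0. So H_2 ≅ 0.

b_0 = 1, b_1 = 0, b_2 = 0.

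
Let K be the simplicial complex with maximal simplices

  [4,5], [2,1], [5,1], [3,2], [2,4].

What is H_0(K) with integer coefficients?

H_0 ≅ Z.

Fix the vertex order 1 < 2 < 3 < 4 < 5 and write every simplex with vertices in increasing order. Then dim K = 1 and the simplices of K are:

  0-simplices (5): [1], [2], [3], [4], [5]
  1-simplices (5): [1,2], [1,5], [2,3], [2,4], [4,5]

so the chain groups are C_0 ≅ Z^5, C_1 ≅ Z^5.

The boundary map ∂_1: C_1 → C_0 sends each edge [p,q] (with p < q) to q − p.
The 5×5 boundary matrix has rank 4 and Smith normal form diag(1,1,1,1).

Reading off H_k = ker ∂_k / im ∂_{k+1}:

  H_0: rank C_0 − rank ∂_1 = 5 − 4 = 1, and the invariant factors of ∂_1 are all 1, so H_0 = Z.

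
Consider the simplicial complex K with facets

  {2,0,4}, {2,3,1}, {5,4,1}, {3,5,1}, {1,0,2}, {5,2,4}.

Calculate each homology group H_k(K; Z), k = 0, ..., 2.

H_0 = Z,  H_1 = Z,  H_2 = 0.

K has 6 vertices, 12 edges, 6 triangles.
rank ∂_0 = 0, rank ∂_1 = 5 ⇒ b_0 = 6 − 0 − 5 = 1; all invariant factors of ∂_1 are 1 so no torsion. So H_0 ≅ Z.
rank ∂_1 = 5, rank ∂_2 = 6 ⇒ b_1 = 12 − 5 − 6 = 1; all invariant factors of ∂_2 are 1 so no torsion. So H_1 ≅ Z.
rank ∂_2 = 6, rank ∂_3 = 0 ⇒ b_2 = 6 − 6 − 0 = 0. So H_2 ≅ 0.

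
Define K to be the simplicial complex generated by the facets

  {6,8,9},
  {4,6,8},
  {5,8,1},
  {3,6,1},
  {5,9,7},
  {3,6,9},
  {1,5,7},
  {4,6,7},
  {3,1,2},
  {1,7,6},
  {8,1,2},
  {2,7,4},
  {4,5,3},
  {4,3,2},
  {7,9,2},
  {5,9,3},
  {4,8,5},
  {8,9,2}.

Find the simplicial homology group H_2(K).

K has 9 vertices, 27 edges, 18 triangles.
rank ∂_2 = 17, rank ∂_3 = 0 ⇒ b_2 = 18 − 17 − 0 = 1. So H_2 ≅ Z.

H_2 ≅ Z.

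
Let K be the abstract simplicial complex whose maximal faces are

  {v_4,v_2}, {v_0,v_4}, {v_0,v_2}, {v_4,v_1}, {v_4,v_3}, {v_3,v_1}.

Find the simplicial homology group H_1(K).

We work with the vertex ordering v_0 < v_1 < v_2 < v_3 < v_4. The simplices of K, each written with vertices in increasing order, are:

  0-simplices (5): [v_0], [v_1], [v_2], [v_3], [v_4]
  1-simplices (6): [v_0,v_2], [v_0,v_4], [v_1,v_3], [v_1,v_4], [v_2,v_4], [v_3,v_4]

Hence C_0 ≅ Z^5, C_1 ≅ Z^6.

Boundary ∂_1: C_1 → C_0 maps an edge to its endpoints' difference, ∂[p,q] = q − p. For instance
  ∂[v_2,v_4] = [v_4] − [v_2].
The resulting 5×6 matrix has rank 4, and its Smith normal form has invariant factors (1,1,1,1).

Now H_k = ker ∂_k / im ∂_{k+1}, so:

  H_1: rank ker ∂_1 − rank ∂_2 = (6 − 4) − 0 = 2, and there is no ∂_2, so H_1 ≅ Z^2.

H_1 ≅ Z^2.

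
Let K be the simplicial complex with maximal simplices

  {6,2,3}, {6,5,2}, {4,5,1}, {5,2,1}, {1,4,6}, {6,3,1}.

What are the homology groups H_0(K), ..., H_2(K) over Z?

Take the total order 1 < 2 < 3 < 4 < 5 < 6 on the vertex set. Then K (dimension 2) consists of the simplices:

  0-simplices (6): [1], [2], [3], [4], [5], [6]
  1-simplices (12): [1,2], [1,3], [1,4], [1,5], [1,6], [2,3], [2,5], [2,6], [3,6], [4,5], [4,6], [5,6]
  2-simplices (6): [1,2,5], [1,3,6], [1,4,5], [1,4,6], [2,3,6], [2,5,6]

so the chain groups are C_0 ≅ Z^6, C_1 ≅ Z^12, C_2 ≅ Z^6.

The boundary map ∂_1: C_1 → C_0 sends each edge [p,q] (with p < q) to q − p. For instance
  ∂[2,3] = [3] − [2].
This gives a 6×12 integer matrix of rank 5; reducing to Smith normal form yields diagonal entries (1,1,1,1,1).

∂_2: C_2 → C_1 acts by ∂[p,q,r] = [q,r] − [p,r] + [p,q]. For instance
  ∂[2,3,6] = [3,6] − [2,6] + [2,3],
  ∂[2,5,6] = [5,6] − [2,6] + [2,5].
The resulting 12×6 matrix has rank 6, and its Smith normal form has invariant factors (1,1,1,1,1,1).

From H_k ≅ ker(∂_k) / im(∂_{k+1}) we obtain:

  H_0: rank C_0 − rank ∂_1 = 6 − 5 = 1, and the invariant factors of ∂_1 are all 1, so H_0 = Z.
  H_1: rank ker ∂_1 − rank ∂_2 = (12 − 5) − 6 = 1, and the invariant factors of ∂_2 are all 1, so H_1 = Z.
  H_2: rank ker ∂_2 − rank ∂_3 = (6 − 6) − 0 = 0, and there is no ∂_3, so H_2 = 0.

H_0 = Z,  H_1 = Z,  H_2 = 0.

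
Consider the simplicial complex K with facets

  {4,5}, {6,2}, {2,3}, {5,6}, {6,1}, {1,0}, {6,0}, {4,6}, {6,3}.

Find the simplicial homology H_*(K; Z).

Fix the vertex order 0 < 1 < 2 < 3 < 4 < 5 < 6 and write every simplex with vertices in increasing order. Then dim K = 1 and the simplices of K are:

  0-simplices (7): [0], [1], [2], [3], [4], [5], [6]
  1-simplices (9): [0,1], [0,6], [1,6], [2,3], [2,6], [3,6], [4,5], [4,6], [5,6]

Hence C_0 ≅ Z^7, C_1 ≅ Z^9.

The boundary map ∂_1: C_1 → C_0 sends each edge [p,q] (with p < q) to q − p.
The resulting 7×9 matrix has rank 6, and its Smith normal form has invariant factors (1,1,1,1,1,1).

From H_k ≅ ker(∂_k) / im(∂_{k+1}) we obtain:

  H_0: rank C_0 − rank ∂_1 = 7 − 6 = 1, and the invariant factors of ∂_1 are all 1, so H_0 = Z.
  H_1: rank ker ∂_1 − rank ∂_2 = (9 − 6) − 0 = 3, and there is no ∂_2, so H_1 = Z^3.

H_0 = Z,  H_1 = Z^3.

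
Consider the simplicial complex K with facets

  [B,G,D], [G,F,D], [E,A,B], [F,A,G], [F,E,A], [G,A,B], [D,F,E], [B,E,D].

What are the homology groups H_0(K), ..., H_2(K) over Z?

H_0 ≅ Z,  H_1 = 0,  H_2 ≅ Z.

Order the vertices as A < B < D < E < F < G. Listing each simplex with vertices in this order, K has dimension 2 with simplices:

  0-simplices (6): A, B, D, E, F, G
  1-simplices (12): AB, AE, AF, AG, BD, BE, BG, DE, DF, DG, EF, FG
  2-simplices (8): ABE, ABG, AEF, AFG, BDE, BDG, DEF, DFG

so the chain groups are C_0 ≅ Z^6, C_1 ≅ Z^12, C_2 ≅ Z^8.

Boundary ∂_1: C_1 → C_0 sends each edge [p,q] (with p < q) to q − p.
The resulting 6×12 matrix has rank 5, and its Smith normal form has invariant factors (1,1,1,1,1).

∂_2: C_2 → C_1 maps a triangle to the signed sum of its edges. For instance
  ∂BDE = DE − BE + BD,
  ∂AFG = FG − AG + AF.
As a 12×8 matrix over Z this has rank 7, with invariant factors (1,1,1,1,1,1,1).

Reading off H_k = ker ∂_k / im ∂_{k+1}:

  H_0: rank C_0 − rank ∂_1 = 6 − 5 = 1, and the invariant factors of ∂_1 are all 1, so H_0 = Z.
  H_1: rank ker ∂_1 − rank ∂_2 = (12 − 5) − 7 = 0, and the invariant factors of ∂_2 are all 1, so H_1 = 0.
  H_2: rank ker ∂_2 − rank ∂_3 = (8 − 7) − 0 = 1, and there is no ∂_3, so H_2 = Z.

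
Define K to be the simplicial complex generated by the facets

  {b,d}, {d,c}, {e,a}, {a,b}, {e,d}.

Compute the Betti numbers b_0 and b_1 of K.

We work with the vertex ordering a < b < c < d < e. The simplices of K, each written with vertices in increasing order, are:

  0-simplices (5): a, b, c, d, e
  1-simplices (5): ab, ae, bd, cd, de

giving chain groups C_0 ≅ Z^5, C_1 ≅ Z^5.

∂_1: C_1 → C_0 maps an edge to its endpoints' difference, ∂[p,q] = q − p. For instance
  ∂de = e − d.
The resulting 5×5 matrix has rank 4, and its Smith normal form has invariant factors (1,1,1,1).

Now H_k = ker ∂_k / im ∂_{k+1}, so:

  H_0: rank C_0 − rank ∂_1 = 5 − 4 = 1, and the invariant factors of ∂_1 are all 1, so H_0 ≅ Z.
  H_1: rank ker ∂_1 − rank ∂_2 = (5 − 4) − 0 = 1, and there is no ∂_2, so H_1 ≅ Z.

Hence the Betti numbers are b_0 = 1, b_1 = 1.

b_0 = 1, b_1 = 1.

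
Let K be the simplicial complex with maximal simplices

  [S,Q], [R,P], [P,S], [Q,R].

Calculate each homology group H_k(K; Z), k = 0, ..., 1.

H_0 = Z,  H_1 = Z.

K has 4 vertices, 4 edges.
rank ∂_0 = 0, rank ∂_1 = 3 ⇒ b_0 = 4 − 0 − 3 = 1; all invariant factors of ∂_1 are 1 so no torsion. So H_0 = Z.
rank ∂_1 = 3, rank ∂_2 = 0 ⇒ b_1 = 4 − 3 − 0 = 1. So H_1 = Z.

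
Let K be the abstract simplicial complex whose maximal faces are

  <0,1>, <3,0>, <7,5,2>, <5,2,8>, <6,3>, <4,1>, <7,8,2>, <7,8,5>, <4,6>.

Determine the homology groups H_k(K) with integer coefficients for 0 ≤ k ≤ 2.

H_0 = Z^2,  H_1 = Z,  H_2 = Z.

Take the total order 0 < 1 < 2 < 3 < 4 < 5 < 6 < 7 < 8 on the vertex set. Then K (dimension 2) consists of the simplices:

  0-simplices (9): [0], [1], [2], [3], [4], [5], [6], [7], [8]
  1-simplices (11): [0,1], [0,3], [1,4], [2,5], [2,7], [2,8], [3,6], [4,6], [5,7], [5,8], [7,8]
  2-simplices (4): [2,5,7], [2,5,8], [2,7,8], [5,7,8]

giving chain groups C_0 ≅ Z^9, C_1 ≅ Z^11, C_2 ≅ Z^4.

The boundary map ∂_1: C_1 → C_0 sends each edge [p,q] (with p < q) to q − p. For instance
  ∂[4,6] = [6] − [4].
As a 9×11 matrix over Z this has rank 7, with invariant factors (1,1,1,1,1,1,1).

∂_2: C_2 → C_1 sends each 2-simplex [p,q,r] to [q,r] − [p,r] + [p,q]. For instance
  ∂[2,7,8] = [7,8] − [2,8] + [2,7],
  ∂[2,5,7] = [5,7] − [2,7] + [2,5].
This gives a 11×4 integer matrix of rank 3; reducing to Smith normal form yields diagonal entries (1,1,1).

Reading off H_k = ker ∂_k / im ∂_{k+1}:

  H_0: rank C_0 − rank ∂_1 = 9 − 7 = 2, and the invariant factors of ∂_1 are all 1, so H_0 ≅ Z^2.
  H_1: rank ker ∂_1 − rank ∂_2 = (11 − 7) − 3 = 1, and the invariant factors of ∂_2 are all 1, so H_1 ≅ Z.
  H_2: rank ker ∂_2 − rank ∂_3 = (4 − 3) − 0 = 1, and there is no ∂_3, so H_2 ≅ Z.

(K is a triangulation of the disjoint union of the 2-sphere S^2 and the circle S^1.)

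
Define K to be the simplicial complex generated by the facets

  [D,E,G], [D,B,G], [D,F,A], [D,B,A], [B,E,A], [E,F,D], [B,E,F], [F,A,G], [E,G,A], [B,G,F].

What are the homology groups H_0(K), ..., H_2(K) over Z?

H_0 ≅ Z,  H_1 ≅ Z/2,  H_2 = 0.

Fix the vertex order A < B < D < E < F < G and write every simplex with vertices in increasing order. Then dim K = 2 and the simplices of K are:

  0-simplices (6): A, B, D, E, F, G
  1-simplices (15): AB, AD, AE, AF, AG, BD, BE, BF, BG, DE, DF, DG, EF, EG, FG
  2-simplices (10): ABD, ABE, ADF, AEG, AFG, BDG, BEF, BFG, DEF, DEG

so the chain groups are C_0 ≅ Z^6, C_1 ≅ Z^15, C_2 ≅ Z^10.

The boundary map ∂_1: C_1 → C_0 maps an edge to its endpoints' difference, ∂[p,q] = q − p. For instance
  ∂BF = F − B.
This gives a 6×15 integer matrix of rank 5; reducing to Smith normal form yields diagonal entries (1,1,1,1,1).

Boundary ∂_2: C_2 → C_1 acts by ∂[p,q,r] = [q,r] − [p,r] + [p,q]. For instance
  ∂AFG = FG − AG + AF,
  ∂ABE = BE − AE + AB.
The resulting 15×10 matrix has rank 10, and its Smith normal form has invariant factors (1,1,1,1,1,1,1,1,1,2).

Now H_k = ker ∂_k / im ∂_{k+1}, so:

  H_0: rank C_0 − rank ∂_1 = 6 − 5 = 1, and the invariant factors of ∂_1 are all 1, so H_0 = Z.
  H_1: rank ker ∂_1 − rank ∂_2 = (15 − 5) − 10 = 0, and ∂_2 has invariant factor 2 > 1, so H_1 = Z/2.
  H_2: rank ker ∂_2 − rank ∂_3 = (10 − 10) − 0 = 0, and there is no ∂_3, so H_2 = 0.

(K is a triangulation of the real projective plane RP^2.)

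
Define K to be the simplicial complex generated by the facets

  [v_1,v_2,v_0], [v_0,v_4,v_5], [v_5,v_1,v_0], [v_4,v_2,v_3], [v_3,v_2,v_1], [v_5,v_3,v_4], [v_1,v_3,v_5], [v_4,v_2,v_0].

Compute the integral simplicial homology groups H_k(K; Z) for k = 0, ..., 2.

Take the total order v_0 < v_1 < v_2 < v_3 < v_4 < v_5 on the vertex set. Then K (dimension 2) consists of the simplices:

  0-simplices (6): [v_0], [v_1], [v_2], [v_3], [v_4], [v_5]
  1-simplices (12): [v_0,v_1], [v_0,v_2], [v_0,v_4], [v_0,v_5], [v_1,v_2], [v_1,v_3], [v_1,v_5], [v_2,v_3], [v_2,v_4], [v_3,v_4], [v_3,v_5], [v_4,v_5]
  2-simplices (8): [v_0,v_1,v_2], [v_0,v_1,v_5], [v_0,v_2,v_4], [v_0,v_4,v_5], [v_1,v_2,v_3], [v_1,v_3,v_5], [v_2,v_3,v_4], [v_3,v_4,v_5]

giving chain groups C_0 ≅ Z^6, C_1 ≅ Z^12, C_2 ≅ Z^8.

Boundary ∂_1: C_1 → C_0 maps an edge to its endpoints' difference, ∂[p,q] = q − p. For instance
  ∂[v_0,v_1] = [v_1] − [v_0].
The 6×12 boundary matrix has rank 5 and Smith normal form diag(1,1,1,1,1).

Boundary ∂_2: C_2 → C_1 maps a triangle to the signed sum of its edges. For instance
  ∂[v_1,v_3,v_5] = [v_3,v_5] − [v_1,v_5] + [v_1,v_3],
  ∂[v_0,v_2,v_4] = [v_2,v_4] − [v_0,v_4] + [v_0,v_2].
This gives a 12×8 integer matrix of rank 7; reducing to Smith normal form yields diagonal entries (1,1,1,1,1,1,1).

Now H_k = ker ∂_k / im ∂_{k+1}, so:

  H_0: rank C_0 − rank ∂_1 = 6 − 5 = 1, and the invariant factors of ∂_1 are all 1, so H_0 ≅ Z.
  H_1: rank ker ∂_1 − rank ∂_2 = (12 − 5) − 7 = 0, and the invariant factors of ∂_2 are all 1, so H_1 ≅ 0.
  H_2: rank ker ∂_2 − rank ∂_3 = (8 − 7) − 0 = 1, and there is no ∂_3, so H_2 ≅ Z.

H_0 ≅ Z,  H_1 = 0,  H_2 ≅ Z.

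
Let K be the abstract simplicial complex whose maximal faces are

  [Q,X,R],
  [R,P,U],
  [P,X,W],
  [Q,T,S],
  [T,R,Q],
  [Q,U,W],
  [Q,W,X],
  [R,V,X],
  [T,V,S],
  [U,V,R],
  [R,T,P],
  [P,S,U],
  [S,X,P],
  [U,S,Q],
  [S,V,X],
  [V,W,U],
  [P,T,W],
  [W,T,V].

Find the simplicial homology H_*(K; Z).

We work with the vertex ordering P < Q < R < S < T < U < V < W < X. The simplices of K, each written with vertices in increasing order, are:

  0-simplices (9): P, Q, R, S, T, U, V, W, X
  1-simplices (27): PR, PS, PT, PU, PW, PX, QR, QS, QT, QU, QW, QX, RT, RU, RV, RX, ST, SU, SV, SX, TV, TW, UV, UW, VW, VX, WX
  2-simplices (18): PRT, PRU, PSU, PSX, PTW, PWX, QRT, QRX, QST, QSU, QUW, QWX, RUV, RVX, STV, SVX, TVW, UVW

giving chain groups C_0 ≅ Z^9, C_1 ≅ Z^27, C_2 ≅ Z^18.

Boundary ∂_1: C_1 → C_0 is given by ∂[p,q] = [q] − [p]. For instance
  ∂ST = T − S.
This gives a 9×27 integer matrix of rank 8; reducing to Smith normal form yields diagonal entries (1,1,1,1,1,1,1,1).

Boundary ∂_2: C_2 → C_1 maps a triangle to the signed sum of its edges. For instance
  ∂QST = ST − QT + QS,
  ∂RUV = UV − RV + RU.
As a 27×18 matrix over Z this has rank 17, with invariant factors (1,1,1,1,1,1,1,1,1,1,1,1,1,1,1,1,1).

Now H_k = ker ∂_k / im ∂_{k+1}, so:

  H_0: rank C_0 − rank ∂_1 = 9 − 8 = 1, and the invariant factors of ∂_1 are all 1, so H_0 = Z.
  H_1: rank ker ∂_1 − rank ∂_2 = (27 − 8) − 17 = 2, and the invariant factors of ∂_2 are all 1, so H_1 = Z^2.
  H_2: rank ker ∂_2 − rank ∂_3 = (18 − 17) − 0 = 1, and there is no ∂_3, so H_2 = Z.

As a check, the Euler characteristic is 9 − 27 + 18 = 0, which agrees with 1 − 2 + 1 = 0.
(K is a triangulation of the torus T^2.)

H_0 = Z,  H_1 = Z^2,  H_2 = Z.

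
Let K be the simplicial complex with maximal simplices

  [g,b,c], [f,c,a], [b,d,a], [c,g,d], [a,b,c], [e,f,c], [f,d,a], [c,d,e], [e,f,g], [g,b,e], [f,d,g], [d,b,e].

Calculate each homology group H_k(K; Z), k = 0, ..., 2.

Fix the vertex order a < b < c < d < e < f < g and write every simplex with vertices in increasing order. Then dim K = 2 and the simplices of K are:

  0-simplices (7): a, b, c, d, e, f, g
  1-simplices (18): ab, ac, ad, af, bc, bd, be, bg, cd, ce, cf, cg, de, df, dg, ef, eg, fg
  2-simplices (12): abc, abd, acf, adf, bcg, bde, beg, cde, cdg, cef, dfg, efg

so the chain groups are C_0 ≅ Z^7, C_1 ≅ Z^18, C_2 ≅ Z^12.

Boundary ∂_1: C_1 → C_0 maps an edge to its endpoints' difference, ∂[p,q] = q − p. For instance
  ∂be = e − b.
This gives a 7×18 integer matrix of rank 6; reducing to Smith normal form yields diagonal entries (1,1,1,1,1,1).

Boundary ∂_2: C_2 → C_1 maps a triangle to the signed sum of its edges. For instance
  ∂adf = df − af + ad,
  ∂cef = ef − cf + ce.
As a 18×12 matrix over Z this has rank 12, with invariant factors (1,1,1,1,1,1,1,1,1,1,1,2).

From H_k ≅ ker(∂_k) / im(∂_{k+1}) we obtain:

  H_0: rank C_0 − rank ∂_1 = 7 − 6 = 1, and the invariant factors of ∂_1 are all 1, so H_0 = Z.
  H_1: rank ker ∂_1 − rank ∂_2 = (18 − 6) − 12 = 0, and ∂_2 has invariant factor 2 > 1, so H_1 = Z/2Z.
  H_2: rank ker ∂_2 − rank ∂_3 = (12 − 12) − 0 = 0, and there is no ∂_3, so H_2 = 0.

As a check, the Euler characteristic is 7 − 18 + 12 = 1, which agrees with 1 − 0 + 0 = 1.

H_0 = Z,  H_1 = Z/2Z,  H_2 = 0.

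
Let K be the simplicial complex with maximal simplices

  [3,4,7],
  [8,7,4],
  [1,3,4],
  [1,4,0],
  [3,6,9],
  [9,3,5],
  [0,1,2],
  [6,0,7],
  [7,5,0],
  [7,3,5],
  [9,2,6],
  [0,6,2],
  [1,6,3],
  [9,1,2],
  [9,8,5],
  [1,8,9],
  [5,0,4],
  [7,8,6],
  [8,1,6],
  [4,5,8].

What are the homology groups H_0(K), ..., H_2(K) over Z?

H_0 = Z,  H_1 = Z ⊕ Z/2Z,  H_2 = 0.

Order the vertices as 0 < 1 < 2 < 3 < 4 < 5 < 6 < 7 < 8 < 9. Listing each simplex with vertices in this order, K has dimension 2 with simplices:

  0-simplices (10): [0], [1], [2], [3], [4], [5], [6], [7], [8], [9]
  1-simplices (30): (30 of them)
  2-simplices (20): (20 of them)

so the chain groups are C_0 ≅ Z^10, C_1 ≅ Z^30, C_2 ≅ Z^20.

The boundary map ∂_1: C_1 → C_0 is given by ∂[p,q] = [q] − [p]. For instance
  ∂[0,5] = [5] − [0].
The resulting 10×30 matrix has rank 9, and its Smith normal form has invariant factors (1,1,1,1,1,1,1,1,1).

Boundary ∂_2: C_2 → C_1 maps a triangle to the signed sum of its edges. For instance
  ∂[1,6,8] = [6,8] − [1,8] + [1,6],
  ∂[6,7,8] = [7,8] − [6,8] + [6,7].
The resulting 30×20 matrix has rank 20, and its Smith normal form has invariant factors (1,1,1,1,1,1,1,1,1,1,1,1,1,1,1,1,1,1,1,2).

Reading off H_k = ker ∂_k / im ∂_{k+1}:

  H_0: rank C_0 − rank ∂_1 = 10 − 9 = 1, and the invariant factors of ∂_1 are all 1, so H_0 ≅ Z.
  H_1: rank ker ∂_1 − rank ∂_2 = (30 − 9) − 20 = 1, and ∂_2 has invariant factor 2 > 1, so H_1 ≅ Z ⊕ Z/2Z.
  H_2: rank ker ∂_2 − rank ∂_3 = (20 − 20) − 0 = 0, and there is no ∂_3, so H_2 ≅ 0.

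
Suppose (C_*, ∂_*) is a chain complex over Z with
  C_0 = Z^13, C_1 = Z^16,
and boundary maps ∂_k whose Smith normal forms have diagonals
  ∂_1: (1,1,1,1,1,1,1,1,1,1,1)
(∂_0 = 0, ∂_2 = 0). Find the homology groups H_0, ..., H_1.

H_0 ≅ Z^2,  H_1 ≅ Z^5.

H_0: b_0 = 13 − 0 − 11 = 2; torsion from ∂_1 factors > 1: none. So H_0 ≅ Z^2.
H_1: b_1 = 16 − 11 − 0 = 5; torsion from ∂_2 factors > 1: none. So H_1 ≅ Z^5.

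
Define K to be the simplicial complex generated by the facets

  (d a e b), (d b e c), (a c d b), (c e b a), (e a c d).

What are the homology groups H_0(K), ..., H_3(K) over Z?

We work with the vertex ordering a < b < c < d < e. The simplices of K, each written with vertices in increasing order, are:

  0-simplices (5): a, b, c, d, e
  1-simplices (10): ab, ac, ad, ae, bc, bd, be, cd, ce, de
  2-simplices (10): abc, abd, abe, acd, ace, ade, bcd, bce, bde, cde
  3-simplices (5): abcd, abce, abde, acde, bcde

Hence C_0 ≅ Z^5, C_1 ≅ Z^10, C_2 ≅ Z^10, C_3 ≅ Z^5.

The boundary map ∂_1: C_1 → C_0 sends each edge [p,q] (with p < q) to q − p. For instance
  ∂be = e − b.
This gives a 5×10 integer matrix of rank 4; reducing to Smith normal form yields diagonal entries (1,1,1,1).

Boundary ∂_2: C_2 → C_1 sends each 2-simplex [p,q,r] to [q,r] − [p,r] + [p,q]. For instance
  ∂abc = bc − ac + ab,
  ∂ade = de − ae + ad.
As a 10×10 matrix over Z this has rank 6, with invariant factors (1,1,1,1,1,1).

∂_3: C_3 → C_2 sends each 3-simplex σ to the alternating sum Σ_i (−1)^i (σ with its i-th vertex removed). For instance
  ∂bcde = cde − bde + bce − bcd,
  ∂acde = cde − ade + ace − acd.
This gives a 10×5 integer matrix of rank 4; reducing to Smith normal form yields diagonal entries (1,1,1,1).

Computing H_k = (kernel of ∂_k) / (image of ∂_{k+1}):

  H_0: rank C_0 − rank ∂_1 = 5 − 4 = 1, and the invariant factors of ∂_1 are all 1, so H_0 = Z.
  H_1: rank ker ∂_1 − rank ∂_2 = (10 − 4) − 6 = 0, and the invariant factors of ∂_2 are all 1, so H_1 = 0.
  H_2: rank ker ∂_2 − rank ∂_3 = (10 − 6) − 4 = 0, and the invariant factors of ∂_3 are all 1, so H_2 = 0.
  H_3: rank ker ∂_3 − rank ∂_4 = (5 − 4) − 0 = 1, and there is no ∂_4, so H_3 = Z.

(K is a triangulation of the 3-sphere S^3.)

H_0 ≅ Z,  H_1 = 0,  H_2 = 0,  H_3 ≅ Z.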